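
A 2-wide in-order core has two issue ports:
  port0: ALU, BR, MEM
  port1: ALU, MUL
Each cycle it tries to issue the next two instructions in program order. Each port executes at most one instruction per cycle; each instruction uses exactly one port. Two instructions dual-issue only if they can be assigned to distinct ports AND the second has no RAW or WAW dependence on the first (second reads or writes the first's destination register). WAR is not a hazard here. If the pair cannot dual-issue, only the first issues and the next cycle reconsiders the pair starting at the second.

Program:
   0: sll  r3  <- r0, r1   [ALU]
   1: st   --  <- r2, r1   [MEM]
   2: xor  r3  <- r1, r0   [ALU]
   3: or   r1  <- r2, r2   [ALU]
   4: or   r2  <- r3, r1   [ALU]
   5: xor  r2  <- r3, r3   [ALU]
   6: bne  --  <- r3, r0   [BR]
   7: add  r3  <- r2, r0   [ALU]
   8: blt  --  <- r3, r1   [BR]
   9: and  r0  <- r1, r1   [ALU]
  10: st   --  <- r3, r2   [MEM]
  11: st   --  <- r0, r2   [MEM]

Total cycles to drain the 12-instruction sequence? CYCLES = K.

CYCLES = 8

c0: i0&i1 sll.ALU+st.MEM  2-wide
c1: i2&i3 xor.ALU+or.ALU  2-wide
c2: i4 or.ALU  WAW r2
c3: i5&i6 xor.ALU+bne.BR  2-wide
c4: i7 add.ALU  RAW r3
c5: i8&i9 blt.BR+and.ALU  2-wide
c6: i10 st.MEM  no-port MEM/MEM
c7: i11 st.MEM  tail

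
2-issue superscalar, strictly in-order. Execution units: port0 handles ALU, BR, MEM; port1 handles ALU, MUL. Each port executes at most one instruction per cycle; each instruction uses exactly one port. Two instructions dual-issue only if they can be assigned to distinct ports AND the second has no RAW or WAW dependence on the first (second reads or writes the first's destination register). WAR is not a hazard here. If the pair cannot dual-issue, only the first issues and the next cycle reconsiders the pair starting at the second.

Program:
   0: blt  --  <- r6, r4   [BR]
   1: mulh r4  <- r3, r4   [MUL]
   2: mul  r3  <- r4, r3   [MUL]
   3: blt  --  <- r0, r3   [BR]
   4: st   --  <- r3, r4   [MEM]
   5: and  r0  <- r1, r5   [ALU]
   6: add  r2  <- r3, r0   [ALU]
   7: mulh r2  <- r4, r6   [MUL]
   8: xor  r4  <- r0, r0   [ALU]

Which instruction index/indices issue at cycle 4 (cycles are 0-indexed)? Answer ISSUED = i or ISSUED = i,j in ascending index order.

ISSUED = 6

#0 head=0: blt;mulh i0&i1 dual
#1 head=2: mul i2 RAW r3
#2 head=3: blt i3 no-port BR/MEM
#3 head=4: st;and i4&i5 dual
#4 head=6: add i6 WAW r2
#5 head=7: mulh;xor i7&i8 dual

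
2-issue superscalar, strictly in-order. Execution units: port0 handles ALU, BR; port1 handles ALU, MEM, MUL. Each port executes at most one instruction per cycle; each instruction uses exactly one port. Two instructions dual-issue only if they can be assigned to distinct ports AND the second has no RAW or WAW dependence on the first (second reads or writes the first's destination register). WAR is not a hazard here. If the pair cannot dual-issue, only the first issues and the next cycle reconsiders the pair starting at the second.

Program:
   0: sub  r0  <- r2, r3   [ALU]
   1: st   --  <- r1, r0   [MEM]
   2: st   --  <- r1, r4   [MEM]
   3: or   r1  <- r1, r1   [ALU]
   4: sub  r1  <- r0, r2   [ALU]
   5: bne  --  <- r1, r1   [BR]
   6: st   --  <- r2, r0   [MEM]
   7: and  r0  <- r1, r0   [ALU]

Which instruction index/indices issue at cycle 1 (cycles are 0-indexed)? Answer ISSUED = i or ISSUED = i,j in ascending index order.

ISSUED = 1

c0: i0 sub  RAW r0
c1: i1 st  no-port MEM/MEM
c2: i2/i3 st;or  dual
c3: i4 sub  RAW r1
c4: i5/i6 bne;st  dual
c5: i7 and  tail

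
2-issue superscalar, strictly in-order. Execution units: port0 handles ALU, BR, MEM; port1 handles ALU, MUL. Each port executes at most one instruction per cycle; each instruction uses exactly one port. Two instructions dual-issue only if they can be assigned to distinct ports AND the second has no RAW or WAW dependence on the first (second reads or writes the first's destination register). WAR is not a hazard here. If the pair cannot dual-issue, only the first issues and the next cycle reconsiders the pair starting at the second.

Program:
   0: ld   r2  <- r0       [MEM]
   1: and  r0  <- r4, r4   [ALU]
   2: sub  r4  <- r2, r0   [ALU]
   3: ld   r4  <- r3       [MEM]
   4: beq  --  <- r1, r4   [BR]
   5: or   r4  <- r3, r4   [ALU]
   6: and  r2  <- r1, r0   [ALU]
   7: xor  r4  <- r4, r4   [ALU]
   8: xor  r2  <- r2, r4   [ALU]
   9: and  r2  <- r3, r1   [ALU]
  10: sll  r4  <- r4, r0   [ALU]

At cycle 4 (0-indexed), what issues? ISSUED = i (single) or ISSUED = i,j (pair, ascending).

t=0 i0/i1:ld.MEM/and.ALU ; 2-wide
t=1 i2:sub.ALU ; WAW r4
t=2 i3:ld.MEM ; no-port MEM/BR
t=3 i4/i5:beq.BR/or.ALU ; 2-wide
t=4 i6/i7:and.ALU/xor.ALU ; 2-wide
t=5 i8:xor.ALU ; WAW r2
t=6 i9/i10:and.ALU/sll.ALU ; 2-wide

ISSUED = 6,7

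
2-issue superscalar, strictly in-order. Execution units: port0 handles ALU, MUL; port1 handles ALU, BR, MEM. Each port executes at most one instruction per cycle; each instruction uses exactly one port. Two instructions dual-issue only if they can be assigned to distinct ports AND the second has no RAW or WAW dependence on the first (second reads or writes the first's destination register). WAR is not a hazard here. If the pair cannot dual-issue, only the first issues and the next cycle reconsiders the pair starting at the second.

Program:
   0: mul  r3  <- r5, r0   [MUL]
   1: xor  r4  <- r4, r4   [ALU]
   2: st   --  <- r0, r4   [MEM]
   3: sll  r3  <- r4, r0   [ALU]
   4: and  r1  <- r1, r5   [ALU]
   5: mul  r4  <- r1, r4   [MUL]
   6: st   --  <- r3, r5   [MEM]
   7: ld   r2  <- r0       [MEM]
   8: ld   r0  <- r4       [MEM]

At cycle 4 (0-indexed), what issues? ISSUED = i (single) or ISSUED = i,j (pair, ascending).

ISSUED = 7

  cy0 -> i0&i1 (mul.MUL xor.ALU) dual
  cy1 -> i2&i3 (st.MEM sll.ALU) dual
  cy2 -> i4 (and.ALU) RAW r1
  cy3 -> i5&i6 (mul.MUL st.MEM) dual
  cy4 -> i7 (ld.MEM) no-port MEM/MEM
  cy5 -> i8 (ld.MEM) tail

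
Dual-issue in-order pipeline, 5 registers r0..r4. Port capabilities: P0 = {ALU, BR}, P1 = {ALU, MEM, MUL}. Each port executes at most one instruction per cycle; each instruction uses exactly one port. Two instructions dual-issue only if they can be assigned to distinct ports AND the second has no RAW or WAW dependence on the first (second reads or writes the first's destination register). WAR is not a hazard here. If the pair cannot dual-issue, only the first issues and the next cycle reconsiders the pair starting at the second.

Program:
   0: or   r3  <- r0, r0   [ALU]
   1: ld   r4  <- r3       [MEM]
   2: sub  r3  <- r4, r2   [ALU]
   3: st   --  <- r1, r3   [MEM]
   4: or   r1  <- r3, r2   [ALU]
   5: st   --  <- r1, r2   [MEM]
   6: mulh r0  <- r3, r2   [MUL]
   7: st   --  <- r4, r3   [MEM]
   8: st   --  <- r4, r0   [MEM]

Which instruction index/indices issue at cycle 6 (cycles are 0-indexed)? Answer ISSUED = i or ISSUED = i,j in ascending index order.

t=0 i0:or.ALU ; RAW r3
t=1 i1:ld.MEM ; RAW r4
t=2 i2:sub.ALU ; RAW r3
t=3 i3&i4:st.MEM/or.ALU ; pair
t=4 i5:st.MEM ; no-port MEM/MUL
t=5 i6:mulh.MUL ; no-port MUL/MEM
t=6 i7:st.MEM ; no-port MEM/MEM
t=7 i8:st.MEM ; tail

ISSUED = 7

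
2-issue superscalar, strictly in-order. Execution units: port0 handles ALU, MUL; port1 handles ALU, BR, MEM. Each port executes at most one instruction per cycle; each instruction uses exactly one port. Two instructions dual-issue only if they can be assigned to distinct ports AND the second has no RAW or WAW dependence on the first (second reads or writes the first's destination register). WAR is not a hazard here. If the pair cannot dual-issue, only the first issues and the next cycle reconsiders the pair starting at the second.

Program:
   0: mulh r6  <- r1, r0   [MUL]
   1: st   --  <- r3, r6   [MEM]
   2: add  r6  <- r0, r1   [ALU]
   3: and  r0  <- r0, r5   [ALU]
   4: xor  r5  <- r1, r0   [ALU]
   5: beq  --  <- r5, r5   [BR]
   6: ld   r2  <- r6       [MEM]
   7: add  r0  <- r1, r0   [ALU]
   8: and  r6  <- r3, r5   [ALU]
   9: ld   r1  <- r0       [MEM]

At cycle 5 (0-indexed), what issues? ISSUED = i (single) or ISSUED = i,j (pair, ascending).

ISSUED = 6,7

c0: i0 mulh  RAW r6
c1: i1/i2 st+add  pair
c2: i3 and  RAW r0
c3: i4 xor  RAW r5
c4: i5 beq  no-port BR/MEM
c5: i6/i7 ld+add  pair
c6: i8/i9 and+ld  pair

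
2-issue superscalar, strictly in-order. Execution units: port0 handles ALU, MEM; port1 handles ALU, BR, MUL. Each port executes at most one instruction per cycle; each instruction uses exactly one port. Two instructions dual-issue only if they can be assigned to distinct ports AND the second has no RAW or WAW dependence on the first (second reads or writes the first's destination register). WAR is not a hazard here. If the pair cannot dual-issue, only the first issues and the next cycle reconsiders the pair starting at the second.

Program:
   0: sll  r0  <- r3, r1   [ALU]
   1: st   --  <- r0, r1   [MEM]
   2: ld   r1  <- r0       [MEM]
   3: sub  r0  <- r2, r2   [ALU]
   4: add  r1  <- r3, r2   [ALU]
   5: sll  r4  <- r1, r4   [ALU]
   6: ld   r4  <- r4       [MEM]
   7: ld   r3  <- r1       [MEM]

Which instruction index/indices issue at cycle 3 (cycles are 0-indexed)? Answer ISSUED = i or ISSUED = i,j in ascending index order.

0. sll @i0  | RAW r0
1. st @i1  | no-port MEM/MEM
2. ld/sub @i2&i3  | 2-wide
3. add @i4  | RAW r1
4. sll @i5  | RAW+WAW r4
5. ld @i6  | no-port MEM/MEM
6. ld @i7  | tail

ISSUED = 4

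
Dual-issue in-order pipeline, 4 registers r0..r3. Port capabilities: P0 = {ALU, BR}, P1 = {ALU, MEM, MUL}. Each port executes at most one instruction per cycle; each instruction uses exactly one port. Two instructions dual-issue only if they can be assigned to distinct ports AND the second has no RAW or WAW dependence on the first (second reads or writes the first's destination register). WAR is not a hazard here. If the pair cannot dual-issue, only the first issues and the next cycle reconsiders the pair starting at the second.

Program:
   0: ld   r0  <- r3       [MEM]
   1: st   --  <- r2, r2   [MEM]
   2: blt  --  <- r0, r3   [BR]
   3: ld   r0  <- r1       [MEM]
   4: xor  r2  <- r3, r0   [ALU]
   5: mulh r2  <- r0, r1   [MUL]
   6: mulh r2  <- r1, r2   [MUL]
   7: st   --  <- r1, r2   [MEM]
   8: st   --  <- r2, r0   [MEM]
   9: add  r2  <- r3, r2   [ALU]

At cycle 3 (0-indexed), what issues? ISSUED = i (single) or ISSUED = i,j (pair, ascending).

ISSUED = 4

#0 head=0: ld.MEM i0 no-port MEM/MEM
#1 head=1: st.MEM blt.BR i1/i2 2-wide
#2 head=3: ld.MEM i3 RAW r0
#3 head=4: xor.ALU i4 WAW r2
#4 head=5: mulh.MUL i5 no-port MUL/MUL
#5 head=6: mulh.MUL i6 no-port MUL/MEM
#6 head=7: st.MEM i7 no-port MEM/MEM
#7 head=8: st.MEM add.ALU i8/i9 2-wide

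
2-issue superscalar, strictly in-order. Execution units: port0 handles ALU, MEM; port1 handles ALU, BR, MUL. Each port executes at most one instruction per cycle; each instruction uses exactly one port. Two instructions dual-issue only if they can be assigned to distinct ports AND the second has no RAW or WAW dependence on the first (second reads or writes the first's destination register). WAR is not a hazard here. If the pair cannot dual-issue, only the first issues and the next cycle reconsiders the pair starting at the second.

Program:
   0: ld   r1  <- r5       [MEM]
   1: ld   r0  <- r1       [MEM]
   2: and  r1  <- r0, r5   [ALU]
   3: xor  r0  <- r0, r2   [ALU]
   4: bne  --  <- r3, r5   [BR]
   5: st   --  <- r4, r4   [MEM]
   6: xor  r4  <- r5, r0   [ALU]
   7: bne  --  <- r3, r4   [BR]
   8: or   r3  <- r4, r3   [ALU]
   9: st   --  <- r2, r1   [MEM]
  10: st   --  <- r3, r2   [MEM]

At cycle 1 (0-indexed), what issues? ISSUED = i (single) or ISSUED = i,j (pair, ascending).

  cy0 -> i0 (ld.MEM) no-port MEM/MEM
  cy1 -> i1 (ld.MEM) RAW r0
  cy2 -> i2,i3 (and.ALU;xor.ALU) pair
  cy3 -> i4,i5 (bne.BR;st.MEM) pair
  cy4 -> i6 (xor.ALU) RAW r4
  cy5 -> i7,i8 (bne.BR;or.ALU) pair
  cy6 -> i9 (st.MEM) no-port MEM/MEM
  cy7 -> i10 (st.MEM) tail

ISSUED = 1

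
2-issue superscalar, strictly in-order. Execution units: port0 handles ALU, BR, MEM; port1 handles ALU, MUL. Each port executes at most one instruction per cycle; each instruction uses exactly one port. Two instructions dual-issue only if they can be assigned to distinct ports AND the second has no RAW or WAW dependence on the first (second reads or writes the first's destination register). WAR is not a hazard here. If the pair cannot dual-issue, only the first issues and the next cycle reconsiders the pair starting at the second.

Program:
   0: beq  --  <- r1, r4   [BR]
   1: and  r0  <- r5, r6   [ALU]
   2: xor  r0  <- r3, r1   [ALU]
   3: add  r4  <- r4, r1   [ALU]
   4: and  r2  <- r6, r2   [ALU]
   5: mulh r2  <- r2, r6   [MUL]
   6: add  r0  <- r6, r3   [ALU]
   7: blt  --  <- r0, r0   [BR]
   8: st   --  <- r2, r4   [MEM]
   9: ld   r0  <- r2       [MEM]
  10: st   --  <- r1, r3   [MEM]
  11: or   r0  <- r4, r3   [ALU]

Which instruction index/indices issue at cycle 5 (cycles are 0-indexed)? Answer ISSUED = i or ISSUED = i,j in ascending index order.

ISSUED = 8

c0: i0&i1 beq.BR;and.ALU  2-wide
c1: i2&i3 xor.ALU;add.ALU  2-wide
c2: i4 and.ALU  RAW+WAW r2
c3: i5&i6 mulh.MUL;add.ALU  2-wide
c4: i7 blt.BR  no-port BR/MEM
c5: i8 st.MEM  no-port MEM/MEM
c6: i9 ld.MEM  no-port MEM/MEM
c7: i10&i11 st.MEM;or.ALU  2-wide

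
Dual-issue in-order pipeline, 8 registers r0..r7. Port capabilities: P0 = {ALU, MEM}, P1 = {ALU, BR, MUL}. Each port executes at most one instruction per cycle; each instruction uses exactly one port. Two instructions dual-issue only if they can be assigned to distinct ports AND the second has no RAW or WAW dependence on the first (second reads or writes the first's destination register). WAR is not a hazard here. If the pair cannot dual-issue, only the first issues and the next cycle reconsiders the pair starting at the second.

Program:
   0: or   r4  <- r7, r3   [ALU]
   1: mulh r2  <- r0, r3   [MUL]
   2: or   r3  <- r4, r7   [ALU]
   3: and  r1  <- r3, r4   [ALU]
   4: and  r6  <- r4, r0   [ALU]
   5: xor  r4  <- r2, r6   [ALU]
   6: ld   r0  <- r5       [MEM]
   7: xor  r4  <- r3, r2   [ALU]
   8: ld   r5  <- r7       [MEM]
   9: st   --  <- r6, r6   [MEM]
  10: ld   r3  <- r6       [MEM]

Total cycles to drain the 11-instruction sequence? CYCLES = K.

#0 head=0: or/mulh i0&i1 dual
#1 head=2: or i2 RAW r3
#2 head=3: and/and i3&i4 dual
#3 head=5: xor/ld i5&i6 dual
#4 head=7: xor/ld i7&i8 dual
#5 head=9: st i9 no-port MEM/MEM
#6 head=10: ld i10 tail

CYCLES = 7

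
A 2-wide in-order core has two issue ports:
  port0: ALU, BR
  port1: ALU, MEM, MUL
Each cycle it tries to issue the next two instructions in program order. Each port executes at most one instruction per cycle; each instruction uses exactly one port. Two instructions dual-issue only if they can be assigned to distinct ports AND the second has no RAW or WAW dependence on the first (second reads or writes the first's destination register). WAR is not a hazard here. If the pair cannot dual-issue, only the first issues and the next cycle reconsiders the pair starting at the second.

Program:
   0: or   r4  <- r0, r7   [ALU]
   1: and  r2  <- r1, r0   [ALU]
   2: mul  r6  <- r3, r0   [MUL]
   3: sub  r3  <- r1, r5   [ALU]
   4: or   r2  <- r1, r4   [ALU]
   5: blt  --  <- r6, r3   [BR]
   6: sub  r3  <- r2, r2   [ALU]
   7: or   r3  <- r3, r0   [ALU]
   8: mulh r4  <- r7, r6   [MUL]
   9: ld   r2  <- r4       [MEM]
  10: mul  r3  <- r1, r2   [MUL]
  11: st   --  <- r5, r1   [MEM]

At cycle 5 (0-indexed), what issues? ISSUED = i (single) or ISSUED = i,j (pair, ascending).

ISSUED = 9

#0 head=0: or/and i0&i1 pair
#1 head=2: mul/sub i2&i3 pair
#2 head=4: or/blt i4&i5 pair
#3 head=6: sub i6 RAW+WAW r3
#4 head=7: or/mulh i7&i8 pair
#5 head=9: ld i9 no-port MEM/MUL
#6 head=10: mul i10 no-port MUL/MEM
#7 head=11: st i11 tail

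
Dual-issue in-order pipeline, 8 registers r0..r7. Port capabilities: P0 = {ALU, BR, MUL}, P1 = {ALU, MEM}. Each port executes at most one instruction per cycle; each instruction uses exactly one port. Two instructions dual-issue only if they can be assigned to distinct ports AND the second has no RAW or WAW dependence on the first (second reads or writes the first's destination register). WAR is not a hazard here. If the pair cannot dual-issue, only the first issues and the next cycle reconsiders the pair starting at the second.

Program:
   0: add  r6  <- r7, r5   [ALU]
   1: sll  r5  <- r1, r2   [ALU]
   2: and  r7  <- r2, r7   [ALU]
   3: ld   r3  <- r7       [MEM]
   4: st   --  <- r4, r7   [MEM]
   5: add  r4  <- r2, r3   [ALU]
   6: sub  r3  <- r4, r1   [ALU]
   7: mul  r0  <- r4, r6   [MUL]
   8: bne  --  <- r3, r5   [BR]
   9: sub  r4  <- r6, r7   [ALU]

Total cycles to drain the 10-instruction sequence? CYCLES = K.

CYCLES = 6

[0] i0,i1  add.ALU/sll.ALU  -- pair
[1] i2  and.ALU  -- RAW r7
[2] i3  ld.MEM  -- no-port MEM/MEM
[3] i4,i5  st.MEM/add.ALU  -- pair
[4] i6,i7  sub.ALU/mul.MUL  -- pair
[5] i8,i9  bne.BR/sub.ALU  -- pair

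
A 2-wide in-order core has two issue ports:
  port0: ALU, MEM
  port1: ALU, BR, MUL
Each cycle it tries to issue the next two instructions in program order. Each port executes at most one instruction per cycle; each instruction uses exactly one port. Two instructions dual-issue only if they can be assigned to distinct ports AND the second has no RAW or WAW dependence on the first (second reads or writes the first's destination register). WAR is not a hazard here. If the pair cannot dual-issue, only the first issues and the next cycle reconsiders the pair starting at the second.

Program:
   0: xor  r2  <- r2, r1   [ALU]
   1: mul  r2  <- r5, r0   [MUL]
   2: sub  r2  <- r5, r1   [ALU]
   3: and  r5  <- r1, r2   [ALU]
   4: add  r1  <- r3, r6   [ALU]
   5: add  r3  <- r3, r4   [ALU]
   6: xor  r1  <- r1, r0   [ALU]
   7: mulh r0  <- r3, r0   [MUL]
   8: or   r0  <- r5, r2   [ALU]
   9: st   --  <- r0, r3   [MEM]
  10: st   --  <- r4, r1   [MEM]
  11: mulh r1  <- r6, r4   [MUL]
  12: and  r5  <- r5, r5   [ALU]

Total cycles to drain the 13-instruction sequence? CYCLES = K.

CYCLES = 10

c0: i0 xor.ALU  WAW r2
c1: i1 mul.MUL  WAW r2
c2: i2 sub.ALU  RAW r2
c3: i3&i4 and.ALU/add.ALU  pair
c4: i5&i6 add.ALU/xor.ALU  pair
c5: i7 mulh.MUL  WAW r0
c6: i8 or.ALU  RAW r0
c7: i9 st.MEM  no-port MEM/MEM
c8: i10&i11 st.MEM/mulh.MUL  pair
c9: i12 and.ALU  tail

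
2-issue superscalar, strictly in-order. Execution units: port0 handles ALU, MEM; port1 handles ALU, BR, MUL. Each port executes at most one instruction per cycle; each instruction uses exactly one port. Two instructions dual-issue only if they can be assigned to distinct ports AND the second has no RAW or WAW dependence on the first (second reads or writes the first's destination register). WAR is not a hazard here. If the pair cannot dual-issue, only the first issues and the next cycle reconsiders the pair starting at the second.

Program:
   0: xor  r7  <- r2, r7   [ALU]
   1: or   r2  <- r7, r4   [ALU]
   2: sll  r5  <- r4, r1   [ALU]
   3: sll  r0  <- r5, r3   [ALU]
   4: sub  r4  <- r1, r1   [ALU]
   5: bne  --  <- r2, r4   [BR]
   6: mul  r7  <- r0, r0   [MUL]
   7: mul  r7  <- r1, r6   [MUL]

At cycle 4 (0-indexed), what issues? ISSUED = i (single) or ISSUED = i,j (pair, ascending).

[0] i0  xor  -- RAW r7
[1] i1+i2  or sll  -- 2-wide
[2] i3+i4  sll sub  -- 2-wide
[3] i5  bne  -- no-port BR/MUL
[4] i6  mul  -- no-port MUL/MUL
[5] i7  mul  -- tail

ISSUED = 6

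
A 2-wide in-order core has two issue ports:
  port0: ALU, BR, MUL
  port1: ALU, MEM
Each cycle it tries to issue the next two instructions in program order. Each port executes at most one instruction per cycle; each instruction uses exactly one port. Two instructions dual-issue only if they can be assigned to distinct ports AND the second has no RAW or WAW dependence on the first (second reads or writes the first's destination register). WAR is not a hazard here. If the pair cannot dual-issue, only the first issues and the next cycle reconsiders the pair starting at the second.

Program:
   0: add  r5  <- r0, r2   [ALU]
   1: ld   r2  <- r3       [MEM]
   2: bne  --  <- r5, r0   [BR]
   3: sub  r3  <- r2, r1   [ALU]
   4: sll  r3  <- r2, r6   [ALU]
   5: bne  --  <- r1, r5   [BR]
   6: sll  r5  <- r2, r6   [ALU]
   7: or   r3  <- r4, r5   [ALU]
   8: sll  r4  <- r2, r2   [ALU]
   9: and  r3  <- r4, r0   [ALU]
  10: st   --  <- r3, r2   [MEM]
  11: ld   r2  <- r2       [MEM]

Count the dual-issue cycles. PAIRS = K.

c0: i0/i1 add.ALU;ld.MEM  2-wide
c1: i2/i3 bne.BR;sub.ALU  2-wide
c2: i4/i5 sll.ALU;bne.BR  2-wide
c3: i6 sll.ALU  RAW r5
c4: i7/i8 or.ALU;sll.ALU  2-wide
c5: i9 and.ALU  RAW r3
c6: i10 st.MEM  no-port MEM/MEM
c7: i11 ld.MEM  tail

PAIRS = 4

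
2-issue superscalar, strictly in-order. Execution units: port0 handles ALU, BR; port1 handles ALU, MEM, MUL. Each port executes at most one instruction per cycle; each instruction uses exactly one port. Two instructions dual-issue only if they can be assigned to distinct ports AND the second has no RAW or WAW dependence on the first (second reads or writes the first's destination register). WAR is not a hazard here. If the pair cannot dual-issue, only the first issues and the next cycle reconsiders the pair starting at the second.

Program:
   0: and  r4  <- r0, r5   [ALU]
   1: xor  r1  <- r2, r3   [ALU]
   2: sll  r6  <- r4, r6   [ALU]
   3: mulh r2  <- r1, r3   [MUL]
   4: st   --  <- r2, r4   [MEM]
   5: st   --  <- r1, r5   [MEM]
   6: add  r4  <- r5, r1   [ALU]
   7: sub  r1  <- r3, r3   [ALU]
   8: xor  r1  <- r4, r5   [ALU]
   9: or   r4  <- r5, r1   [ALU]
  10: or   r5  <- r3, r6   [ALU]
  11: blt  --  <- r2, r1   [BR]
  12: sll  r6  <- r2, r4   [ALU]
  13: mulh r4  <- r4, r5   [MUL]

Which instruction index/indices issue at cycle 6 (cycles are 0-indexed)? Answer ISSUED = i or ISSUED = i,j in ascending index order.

ISSUED = 9,10

  cy0 -> i0+i1 (and.ALU;xor.ALU) dual
  cy1 -> i2+i3 (sll.ALU;mulh.MUL) dual
  cy2 -> i4 (st.MEM) no-port MEM/MEM
  cy3 -> i5+i6 (st.MEM;add.ALU) dual
  cy4 -> i7 (sub.ALU) WAW r1
  cy5 -> i8 (xor.ALU) RAW r1
  cy6 -> i9+i10 (or.ALU;or.ALU) dual
  cy7 -> i11+i12 (blt.BR;sll.ALU) dual
  cy8 -> i13 (mulh.MUL) tail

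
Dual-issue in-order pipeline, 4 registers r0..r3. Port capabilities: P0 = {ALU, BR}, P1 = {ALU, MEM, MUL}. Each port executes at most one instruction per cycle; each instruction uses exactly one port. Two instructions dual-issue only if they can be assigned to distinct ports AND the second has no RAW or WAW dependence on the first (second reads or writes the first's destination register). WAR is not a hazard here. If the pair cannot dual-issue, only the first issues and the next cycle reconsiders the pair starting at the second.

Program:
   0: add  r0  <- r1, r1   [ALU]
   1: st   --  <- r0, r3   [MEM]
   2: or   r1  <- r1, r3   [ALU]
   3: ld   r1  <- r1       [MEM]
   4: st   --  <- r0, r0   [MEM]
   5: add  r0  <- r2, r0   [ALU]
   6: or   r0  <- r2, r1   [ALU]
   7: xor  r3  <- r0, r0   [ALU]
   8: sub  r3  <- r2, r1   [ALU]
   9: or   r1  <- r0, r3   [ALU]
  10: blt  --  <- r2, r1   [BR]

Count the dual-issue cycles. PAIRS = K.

t=0 i0:add ; RAW r0
t=1 i1&i2:st/or ; 2-wide
t=2 i3:ld ; no-port MEM/MEM
t=3 i4&i5:st/add ; 2-wide
t=4 i6:or ; RAW r0
t=5 i7:xor ; WAW r3
t=6 i8:sub ; RAW r3
t=7 i9:or ; RAW r1
t=8 i10:blt ; tail

PAIRS = 2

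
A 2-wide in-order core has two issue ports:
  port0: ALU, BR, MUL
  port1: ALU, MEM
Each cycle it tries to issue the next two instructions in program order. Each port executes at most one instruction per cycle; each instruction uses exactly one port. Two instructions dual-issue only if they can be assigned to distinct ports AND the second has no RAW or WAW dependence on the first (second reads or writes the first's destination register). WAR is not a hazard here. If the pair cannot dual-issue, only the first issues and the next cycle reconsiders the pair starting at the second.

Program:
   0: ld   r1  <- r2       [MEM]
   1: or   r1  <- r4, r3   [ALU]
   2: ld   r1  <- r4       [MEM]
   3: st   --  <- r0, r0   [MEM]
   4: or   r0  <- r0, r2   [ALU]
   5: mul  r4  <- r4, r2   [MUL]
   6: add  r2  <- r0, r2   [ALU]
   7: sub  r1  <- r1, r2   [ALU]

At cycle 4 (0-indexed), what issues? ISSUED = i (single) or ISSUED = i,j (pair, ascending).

ISSUED = 5,6

  cy0 -> i0 (ld.MEM) WAW r1
  cy1 -> i1 (or.ALU) WAW r1
  cy2 -> i2 (ld.MEM) no-port MEM/MEM
  cy3 -> i3+i4 (st.MEM/or.ALU) dual
  cy4 -> i5+i6 (mul.MUL/add.ALU) dual
  cy5 -> i7 (sub.ALU) tail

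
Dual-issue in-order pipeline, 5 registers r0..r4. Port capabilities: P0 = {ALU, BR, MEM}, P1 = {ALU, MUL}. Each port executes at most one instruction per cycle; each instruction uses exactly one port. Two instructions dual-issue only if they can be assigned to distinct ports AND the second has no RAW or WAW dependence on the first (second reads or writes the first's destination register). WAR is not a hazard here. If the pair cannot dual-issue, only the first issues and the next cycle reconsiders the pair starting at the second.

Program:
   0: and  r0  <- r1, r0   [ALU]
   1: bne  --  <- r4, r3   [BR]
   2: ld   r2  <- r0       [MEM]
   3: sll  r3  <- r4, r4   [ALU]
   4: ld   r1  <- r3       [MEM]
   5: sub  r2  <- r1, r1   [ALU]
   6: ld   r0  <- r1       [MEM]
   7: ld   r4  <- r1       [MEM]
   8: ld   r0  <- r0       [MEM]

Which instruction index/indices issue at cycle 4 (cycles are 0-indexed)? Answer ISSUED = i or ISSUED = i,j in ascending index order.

ISSUED = 7

t=0 i0&i1:and.ALU bne.BR ; pair
t=1 i2&i3:ld.MEM sll.ALU ; pair
t=2 i4:ld.MEM ; RAW r1
t=3 i5&i6:sub.ALU ld.MEM ; pair
t=4 i7:ld.MEM ; no-port MEM/MEM
t=5 i8:ld.MEM ; tail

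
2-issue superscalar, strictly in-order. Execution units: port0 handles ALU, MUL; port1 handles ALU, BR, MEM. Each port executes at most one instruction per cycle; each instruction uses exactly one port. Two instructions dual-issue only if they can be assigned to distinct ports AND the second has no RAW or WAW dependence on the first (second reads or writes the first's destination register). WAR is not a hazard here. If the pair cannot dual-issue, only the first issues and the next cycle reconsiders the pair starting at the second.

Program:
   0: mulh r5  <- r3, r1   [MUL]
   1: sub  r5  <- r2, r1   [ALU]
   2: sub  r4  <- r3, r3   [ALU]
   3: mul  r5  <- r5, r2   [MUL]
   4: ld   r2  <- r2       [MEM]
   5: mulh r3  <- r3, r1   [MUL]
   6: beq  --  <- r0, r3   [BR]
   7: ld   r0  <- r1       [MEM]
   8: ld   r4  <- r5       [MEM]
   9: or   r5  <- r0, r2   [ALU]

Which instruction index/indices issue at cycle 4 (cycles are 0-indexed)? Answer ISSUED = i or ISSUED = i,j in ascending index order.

c0: i0 mulh  WAW r5
c1: i1,i2 sub;sub  2-wide
c2: i3,i4 mul;ld  2-wide
c3: i5 mulh  RAW r3
c4: i6 beq  no-port BR/MEM
c5: i7 ld  no-port MEM/MEM
c6: i8,i9 ld;or  2-wide

ISSUED = 6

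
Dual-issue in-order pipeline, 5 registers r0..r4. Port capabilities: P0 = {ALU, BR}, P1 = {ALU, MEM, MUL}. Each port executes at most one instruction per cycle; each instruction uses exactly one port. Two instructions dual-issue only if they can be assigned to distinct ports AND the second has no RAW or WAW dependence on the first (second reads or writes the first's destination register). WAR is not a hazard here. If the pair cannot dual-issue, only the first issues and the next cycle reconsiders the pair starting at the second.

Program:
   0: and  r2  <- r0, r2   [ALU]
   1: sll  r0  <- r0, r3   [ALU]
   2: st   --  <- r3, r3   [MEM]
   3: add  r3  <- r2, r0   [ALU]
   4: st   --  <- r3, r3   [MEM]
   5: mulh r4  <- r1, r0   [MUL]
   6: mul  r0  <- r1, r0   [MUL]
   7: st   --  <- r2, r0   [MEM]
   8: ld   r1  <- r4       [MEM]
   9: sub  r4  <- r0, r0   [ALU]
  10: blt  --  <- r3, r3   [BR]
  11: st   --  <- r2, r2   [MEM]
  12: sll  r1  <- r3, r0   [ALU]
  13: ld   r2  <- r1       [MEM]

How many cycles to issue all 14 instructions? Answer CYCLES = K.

c0: i0/i1 and.ALU+sll.ALU  pair
c1: i2/i3 st.MEM+add.ALU  pair
c2: i4 st.MEM  no-port MEM/MUL
c3: i5 mulh.MUL  no-port MUL/MUL
c4: i6 mul.MUL  no-port MUL/MEM
c5: i7 st.MEM  no-port MEM/MEM
c6: i8/i9 ld.MEM+sub.ALU  pair
c7: i10/i11 blt.BR+st.MEM  pair
c8: i12 sll.ALU  RAW r1
c9: i13 ld.MEM  tail

CYCLES = 10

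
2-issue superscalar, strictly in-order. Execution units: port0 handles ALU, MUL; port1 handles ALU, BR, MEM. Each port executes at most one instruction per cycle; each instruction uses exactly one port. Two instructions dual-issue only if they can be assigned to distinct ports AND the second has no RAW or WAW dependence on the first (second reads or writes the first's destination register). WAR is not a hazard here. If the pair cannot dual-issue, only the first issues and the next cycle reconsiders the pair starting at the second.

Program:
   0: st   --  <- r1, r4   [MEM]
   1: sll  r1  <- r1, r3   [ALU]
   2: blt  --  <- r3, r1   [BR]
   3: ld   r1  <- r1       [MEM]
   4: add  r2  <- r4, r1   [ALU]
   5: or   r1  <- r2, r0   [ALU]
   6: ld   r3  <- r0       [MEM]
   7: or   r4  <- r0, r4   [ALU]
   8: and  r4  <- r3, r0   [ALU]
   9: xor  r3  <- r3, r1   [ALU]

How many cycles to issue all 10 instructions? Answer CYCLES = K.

CYCLES = 7

#0 head=0: st+sll i0,i1 2-wide
#1 head=2: blt i2 no-port BR/MEM
#2 head=3: ld i3 RAW r1
#3 head=4: add i4 RAW r2
#4 head=5: or+ld i5,i6 2-wide
#5 head=7: or i7 WAW r4
#6 head=8: and+xor i8,i9 2-wide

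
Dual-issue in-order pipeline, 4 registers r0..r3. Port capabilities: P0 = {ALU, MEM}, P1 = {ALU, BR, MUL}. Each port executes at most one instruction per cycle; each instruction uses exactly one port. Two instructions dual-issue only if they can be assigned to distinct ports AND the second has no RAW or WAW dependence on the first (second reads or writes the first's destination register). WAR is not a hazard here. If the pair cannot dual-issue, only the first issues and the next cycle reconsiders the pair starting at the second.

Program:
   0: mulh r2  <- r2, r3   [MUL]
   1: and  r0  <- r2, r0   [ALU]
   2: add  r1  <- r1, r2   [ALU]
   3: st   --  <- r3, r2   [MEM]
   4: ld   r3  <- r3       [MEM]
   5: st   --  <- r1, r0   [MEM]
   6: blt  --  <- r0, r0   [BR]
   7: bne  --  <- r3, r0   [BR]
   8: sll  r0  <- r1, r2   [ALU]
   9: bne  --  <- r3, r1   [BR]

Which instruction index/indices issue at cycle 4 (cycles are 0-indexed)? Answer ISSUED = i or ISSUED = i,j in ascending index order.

t=0 i0:mulh.MUL ; RAW r2
t=1 i1&i2:and.ALU;add.ALU ; pair
t=2 i3:st.MEM ; no-port MEM/MEM
t=3 i4:ld.MEM ; no-port MEM/MEM
t=4 i5&i6:st.MEM;blt.BR ; pair
t=5 i7&i8:bne.BR;sll.ALU ; pair
t=6 i9:bne.BR ; tail

ISSUED = 5,6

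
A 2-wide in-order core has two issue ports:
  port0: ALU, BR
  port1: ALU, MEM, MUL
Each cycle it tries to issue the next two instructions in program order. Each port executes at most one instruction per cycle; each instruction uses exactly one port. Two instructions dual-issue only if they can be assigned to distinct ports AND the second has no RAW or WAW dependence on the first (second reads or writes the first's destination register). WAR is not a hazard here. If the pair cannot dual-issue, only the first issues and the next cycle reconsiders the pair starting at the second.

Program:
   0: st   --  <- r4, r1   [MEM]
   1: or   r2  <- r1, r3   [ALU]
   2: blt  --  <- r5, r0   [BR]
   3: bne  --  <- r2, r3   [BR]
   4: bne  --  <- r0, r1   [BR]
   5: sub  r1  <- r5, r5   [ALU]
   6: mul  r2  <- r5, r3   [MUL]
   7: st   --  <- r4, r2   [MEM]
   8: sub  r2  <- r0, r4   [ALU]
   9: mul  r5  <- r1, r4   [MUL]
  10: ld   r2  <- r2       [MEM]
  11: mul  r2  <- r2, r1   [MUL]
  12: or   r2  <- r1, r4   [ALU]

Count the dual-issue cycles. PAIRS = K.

PAIRS = 3

  cy0 -> i0/i1 (st;or) 2-wide
  cy1 -> i2 (blt) no-port BR/BR
  cy2 -> i3 (bne) no-port BR/BR
  cy3 -> i4/i5 (bne;sub) 2-wide
  cy4 -> i6 (mul) no-port MUL/MEM
  cy5 -> i7/i8 (st;sub) 2-wide
  cy6 -> i9 (mul) no-port MUL/MEM
  cy7 -> i10 (ld) no-port MEM/MUL
  cy8 -> i11 (mul) WAW r2
  cy9 -> i12 (or) tail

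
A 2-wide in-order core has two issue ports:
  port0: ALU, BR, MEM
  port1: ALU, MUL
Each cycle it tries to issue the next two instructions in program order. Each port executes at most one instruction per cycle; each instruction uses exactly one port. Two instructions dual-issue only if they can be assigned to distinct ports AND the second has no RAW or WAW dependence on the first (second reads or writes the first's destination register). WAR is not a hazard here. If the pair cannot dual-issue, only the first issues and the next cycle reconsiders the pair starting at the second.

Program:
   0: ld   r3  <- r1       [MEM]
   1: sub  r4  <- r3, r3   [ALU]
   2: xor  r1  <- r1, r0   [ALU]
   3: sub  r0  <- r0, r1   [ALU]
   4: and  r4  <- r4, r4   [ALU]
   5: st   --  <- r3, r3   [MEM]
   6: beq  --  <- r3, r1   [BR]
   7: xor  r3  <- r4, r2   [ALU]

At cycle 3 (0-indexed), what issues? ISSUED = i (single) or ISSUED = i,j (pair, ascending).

  cy0 -> i0 (ld.MEM) RAW r3
  cy1 -> i1&i2 (sub.ALU;xor.ALU) pair
  cy2 -> i3&i4 (sub.ALU;and.ALU) pair
  cy3 -> i5 (st.MEM) no-port MEM/BR
  cy4 -> i6&i7 (beq.BR;xor.ALU) pair

ISSUED = 5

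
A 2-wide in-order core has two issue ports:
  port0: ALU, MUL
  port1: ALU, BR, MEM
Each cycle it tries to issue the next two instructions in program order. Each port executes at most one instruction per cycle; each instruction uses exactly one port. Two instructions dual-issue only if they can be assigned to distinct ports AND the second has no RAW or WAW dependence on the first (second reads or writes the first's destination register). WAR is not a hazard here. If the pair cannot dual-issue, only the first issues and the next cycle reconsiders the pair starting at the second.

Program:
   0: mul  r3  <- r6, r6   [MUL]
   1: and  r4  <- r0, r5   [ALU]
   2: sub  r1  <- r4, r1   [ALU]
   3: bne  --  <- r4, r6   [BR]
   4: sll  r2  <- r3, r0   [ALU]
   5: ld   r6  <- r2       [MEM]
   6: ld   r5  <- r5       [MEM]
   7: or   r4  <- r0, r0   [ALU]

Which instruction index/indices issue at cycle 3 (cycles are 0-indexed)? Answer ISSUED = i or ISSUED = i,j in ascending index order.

#0 head=0: mul;and i0+i1 pair
#1 head=2: sub;bne i2+i3 pair
#2 head=4: sll i4 RAW r2
#3 head=5: ld i5 no-port MEM/MEM
#4 head=6: ld;or i6+i7 pair

ISSUED = 5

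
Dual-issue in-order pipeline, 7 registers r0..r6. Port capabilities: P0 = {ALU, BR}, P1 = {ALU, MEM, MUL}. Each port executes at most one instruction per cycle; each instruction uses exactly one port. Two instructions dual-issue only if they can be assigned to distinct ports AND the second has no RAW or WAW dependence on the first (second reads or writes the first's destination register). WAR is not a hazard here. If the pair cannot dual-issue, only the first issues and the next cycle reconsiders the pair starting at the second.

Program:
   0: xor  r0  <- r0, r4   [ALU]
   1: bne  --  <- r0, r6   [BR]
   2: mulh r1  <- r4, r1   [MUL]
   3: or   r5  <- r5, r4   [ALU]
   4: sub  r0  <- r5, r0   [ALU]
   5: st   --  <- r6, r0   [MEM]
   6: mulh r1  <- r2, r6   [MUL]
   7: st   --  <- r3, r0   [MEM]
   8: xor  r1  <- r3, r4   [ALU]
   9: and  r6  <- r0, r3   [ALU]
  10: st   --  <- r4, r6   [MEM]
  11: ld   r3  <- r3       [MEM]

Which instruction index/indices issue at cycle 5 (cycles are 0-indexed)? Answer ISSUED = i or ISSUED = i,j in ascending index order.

[0] i0  xor  -- RAW r0
[1] i1,i2  bne mulh  -- pair
[2] i3  or  -- RAW r5
[3] i4  sub  -- RAW r0
[4] i5  st  -- no-port MEM/MUL
[5] i6  mulh  -- no-port MUL/MEM
[6] i7,i8  st xor  -- pair
[7] i9  and  -- RAW r6
[8] i10  st  -- no-port MEM/MEM
[9] i11  ld  -- tail

ISSUED = 6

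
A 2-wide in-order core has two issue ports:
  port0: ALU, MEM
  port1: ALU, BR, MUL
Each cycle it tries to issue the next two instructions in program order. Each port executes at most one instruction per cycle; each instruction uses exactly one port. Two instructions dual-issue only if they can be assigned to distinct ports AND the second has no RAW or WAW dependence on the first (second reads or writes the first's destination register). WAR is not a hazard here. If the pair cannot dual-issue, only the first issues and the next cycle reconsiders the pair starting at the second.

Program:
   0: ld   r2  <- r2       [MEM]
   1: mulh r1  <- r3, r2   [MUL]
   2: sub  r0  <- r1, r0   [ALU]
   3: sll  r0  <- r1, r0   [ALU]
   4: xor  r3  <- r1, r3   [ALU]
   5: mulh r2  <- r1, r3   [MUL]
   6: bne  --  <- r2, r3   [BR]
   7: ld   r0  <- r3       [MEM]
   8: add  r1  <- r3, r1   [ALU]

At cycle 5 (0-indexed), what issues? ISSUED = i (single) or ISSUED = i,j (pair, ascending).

ISSUED = 6,7

c0: i0 ld  RAW r2
c1: i1 mulh  RAW r1
c2: i2 sub  RAW+WAW r0
c3: i3&i4 sll+xor  dual
c4: i5 mulh  no-port MUL/BR
c5: i6&i7 bne+ld  dual
c6: i8 add  tail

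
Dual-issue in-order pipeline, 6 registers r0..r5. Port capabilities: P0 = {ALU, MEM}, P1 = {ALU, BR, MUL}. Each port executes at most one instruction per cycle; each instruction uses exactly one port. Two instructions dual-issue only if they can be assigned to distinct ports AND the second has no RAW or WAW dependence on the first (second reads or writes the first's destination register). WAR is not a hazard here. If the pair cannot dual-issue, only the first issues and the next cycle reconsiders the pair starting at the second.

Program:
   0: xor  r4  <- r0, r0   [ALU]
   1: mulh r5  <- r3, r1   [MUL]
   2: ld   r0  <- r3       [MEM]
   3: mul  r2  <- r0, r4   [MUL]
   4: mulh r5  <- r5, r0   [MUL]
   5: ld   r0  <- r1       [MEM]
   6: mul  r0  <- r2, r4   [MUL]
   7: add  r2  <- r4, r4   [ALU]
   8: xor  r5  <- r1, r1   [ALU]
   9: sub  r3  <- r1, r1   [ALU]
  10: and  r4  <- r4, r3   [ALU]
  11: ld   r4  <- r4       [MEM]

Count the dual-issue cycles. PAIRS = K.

PAIRS = 4

0. xor.ALU+mulh.MUL @i0/i1  | dual
1. ld.MEM @i2  | RAW r0
2. mul.MUL @i3  | no-port MUL/MUL
3. mulh.MUL+ld.MEM @i4/i5  | dual
4. mul.MUL+add.ALU @i6/i7  | dual
5. xor.ALU+sub.ALU @i8/i9  | dual
6. and.ALU @i10  | RAW+WAW r4
7. ld.MEM @i11  | tail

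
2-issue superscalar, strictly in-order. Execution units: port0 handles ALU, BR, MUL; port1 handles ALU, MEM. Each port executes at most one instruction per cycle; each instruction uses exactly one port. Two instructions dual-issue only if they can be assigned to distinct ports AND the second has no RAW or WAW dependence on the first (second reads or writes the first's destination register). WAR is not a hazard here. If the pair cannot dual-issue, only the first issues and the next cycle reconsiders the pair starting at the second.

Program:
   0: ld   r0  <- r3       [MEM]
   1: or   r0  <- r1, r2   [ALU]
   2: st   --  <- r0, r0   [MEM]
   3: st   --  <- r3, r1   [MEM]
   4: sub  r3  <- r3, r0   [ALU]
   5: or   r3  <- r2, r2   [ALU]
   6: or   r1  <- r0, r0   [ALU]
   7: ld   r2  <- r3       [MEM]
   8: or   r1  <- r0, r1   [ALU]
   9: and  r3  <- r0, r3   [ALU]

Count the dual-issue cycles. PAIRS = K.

PAIRS = 3

#0 head=0: ld i0 WAW r0
#1 head=1: or i1 RAW r0
#2 head=2: st i2 no-port MEM/MEM
#3 head=3: st+sub i3/i4 2-wide
#4 head=5: or+or i5/i6 2-wide
#5 head=7: ld+or i7/i8 2-wide
#6 head=9: and i9 tail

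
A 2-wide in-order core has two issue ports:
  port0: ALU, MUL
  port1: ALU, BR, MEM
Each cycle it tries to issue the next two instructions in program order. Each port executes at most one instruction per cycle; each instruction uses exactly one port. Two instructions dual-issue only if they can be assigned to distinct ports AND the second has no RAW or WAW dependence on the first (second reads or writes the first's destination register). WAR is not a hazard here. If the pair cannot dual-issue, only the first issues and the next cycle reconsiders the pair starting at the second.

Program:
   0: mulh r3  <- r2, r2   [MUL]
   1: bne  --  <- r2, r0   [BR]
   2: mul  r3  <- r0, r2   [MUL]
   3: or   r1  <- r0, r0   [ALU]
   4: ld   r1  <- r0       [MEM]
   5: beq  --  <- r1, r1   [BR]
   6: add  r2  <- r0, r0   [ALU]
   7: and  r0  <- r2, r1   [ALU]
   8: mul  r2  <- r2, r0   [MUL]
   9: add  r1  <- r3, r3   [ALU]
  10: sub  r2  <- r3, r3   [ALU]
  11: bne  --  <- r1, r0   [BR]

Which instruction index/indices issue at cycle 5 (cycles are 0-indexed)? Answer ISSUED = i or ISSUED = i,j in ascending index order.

ISSUED = 8,9

c0: i0&i1 mulh/bne  pair
c1: i2&i3 mul/or  pair
c2: i4 ld  no-port MEM/BR
c3: i5&i6 beq/add  pair
c4: i7 and  RAW r0
c5: i8&i9 mul/add  pair
c6: i10&i11 sub/bne  pair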